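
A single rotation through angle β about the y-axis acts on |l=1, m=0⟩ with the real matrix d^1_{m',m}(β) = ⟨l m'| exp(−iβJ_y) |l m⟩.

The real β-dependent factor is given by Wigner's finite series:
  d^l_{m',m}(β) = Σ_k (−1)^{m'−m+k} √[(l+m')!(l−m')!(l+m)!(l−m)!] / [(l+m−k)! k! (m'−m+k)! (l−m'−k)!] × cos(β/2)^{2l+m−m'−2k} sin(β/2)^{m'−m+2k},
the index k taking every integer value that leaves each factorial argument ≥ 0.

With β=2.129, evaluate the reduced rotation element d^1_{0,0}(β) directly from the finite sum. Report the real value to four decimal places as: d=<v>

d^1_{0,0}(β=2.129) via Wigner's sum:
c=cos(2.129/2)=0.484942, s=sin(2.129/2)=0.874547; N=√[1·1·1·1]=1.000000
The bounds max(0,m−m')=0 and min(l+m,l−m')=1 give 2 terms
  k=0: (−1)^0·1.0000/(1)·0.4849^2·0.8745^0 = +0.235168
  k=1: (−1)^1·1.0000/(1)·0.4849^0·0.8745^2 = -0.764832
d^1_{0,0}(2.129) = +0.235168 -0.764832 = -0.529663

d=-0.5297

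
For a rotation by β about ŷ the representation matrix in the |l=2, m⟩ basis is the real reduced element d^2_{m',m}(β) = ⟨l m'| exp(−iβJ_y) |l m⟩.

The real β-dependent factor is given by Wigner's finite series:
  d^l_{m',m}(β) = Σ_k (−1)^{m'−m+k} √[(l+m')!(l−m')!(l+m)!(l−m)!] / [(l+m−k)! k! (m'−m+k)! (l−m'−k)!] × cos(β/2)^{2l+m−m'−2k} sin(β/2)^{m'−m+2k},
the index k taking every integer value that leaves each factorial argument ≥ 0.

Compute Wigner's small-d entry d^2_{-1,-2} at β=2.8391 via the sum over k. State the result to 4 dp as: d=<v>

d^2_{-1,-2}(β=2.8391) via Wigner's sum:
c=cos(2.8391/2)=0.150670, s=sin(2.8391/2)=0.988584; N=√[1·6·1·24]=12.000000
k: max(0,(-2)−(-1))=0 … min(2+(-2),2−(-1))=0
  k=0: (−1)^1·12.0000/(6)·0.1507^3·0.9886^1 = -0.006763
d^2_{-1,-2}(2.8391) = -0.006763

d=-0.0068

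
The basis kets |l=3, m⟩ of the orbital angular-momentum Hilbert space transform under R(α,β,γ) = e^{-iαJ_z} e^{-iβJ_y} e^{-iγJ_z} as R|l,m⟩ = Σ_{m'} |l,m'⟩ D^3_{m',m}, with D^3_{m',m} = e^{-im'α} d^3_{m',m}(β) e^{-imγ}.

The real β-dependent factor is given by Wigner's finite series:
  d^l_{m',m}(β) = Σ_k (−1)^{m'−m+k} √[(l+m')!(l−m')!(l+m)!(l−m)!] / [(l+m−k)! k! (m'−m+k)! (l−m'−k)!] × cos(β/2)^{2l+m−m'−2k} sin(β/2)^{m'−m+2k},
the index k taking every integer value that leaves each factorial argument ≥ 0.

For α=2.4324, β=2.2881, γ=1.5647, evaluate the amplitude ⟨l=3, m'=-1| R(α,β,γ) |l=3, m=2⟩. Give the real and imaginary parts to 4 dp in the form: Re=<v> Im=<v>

Re=-0.3680 Im=0.3081

Split into d^3_{-1,2}(β=2.2881) × two z-phases.
With c≡cos(β/2)=0.413911 and s≡sin(β/2)=0.910317, N=[2·24·120·1]^{1/2}=75.894664
The bounds max(0,m−m')=3 and min(l+m,l−m')=4 give 2 terms
  k=3: (−1)^0·75.8947/(12)·0.4139^3·0.9103^3 = +0.338322
  k=4: (−1)^1·75.8947/(24)·0.4139^1·0.9103^5 = -0.818222
d^3_{-1,2}(2.2881) = +0.338322 -0.818222 = -0.479900
Attach z-rotation phases: D = e^{-i(-1)(2.4324)}·(-0.479900)·e^{-i(2)(1.5647)} = -0.367974+0.308058i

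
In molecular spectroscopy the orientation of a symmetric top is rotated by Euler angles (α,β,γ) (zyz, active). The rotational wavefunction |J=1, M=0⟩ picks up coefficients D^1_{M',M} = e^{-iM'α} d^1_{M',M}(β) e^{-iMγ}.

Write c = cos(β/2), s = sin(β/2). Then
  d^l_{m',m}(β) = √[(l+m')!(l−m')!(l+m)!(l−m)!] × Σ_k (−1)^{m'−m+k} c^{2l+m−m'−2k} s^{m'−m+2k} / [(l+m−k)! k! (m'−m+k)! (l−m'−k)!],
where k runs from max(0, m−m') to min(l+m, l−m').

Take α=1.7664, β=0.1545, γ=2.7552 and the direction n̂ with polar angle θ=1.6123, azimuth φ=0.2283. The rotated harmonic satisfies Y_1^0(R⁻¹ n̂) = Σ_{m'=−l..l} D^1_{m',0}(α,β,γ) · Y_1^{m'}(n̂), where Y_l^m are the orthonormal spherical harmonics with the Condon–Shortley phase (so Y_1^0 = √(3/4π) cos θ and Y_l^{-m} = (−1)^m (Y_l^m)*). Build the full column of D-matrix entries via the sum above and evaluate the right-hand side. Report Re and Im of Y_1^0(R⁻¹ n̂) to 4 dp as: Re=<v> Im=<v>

Re=-0.0176 Im=0.0000

Need the full column D^1_{m',0} for m'=−1..1 at α=1.7664, β=0.1545, γ=2.7552.
cos(β/2)=0.997018, sin(β/2)=0.077173
d^1_{-1,0}: single k=1 term ⇒ +0.108814;  D = -0.021149+0.106739i
d^1_{0,0}: k∈[0..1] ⇒ +0.994044 -0.005956 = +0.988089;  D = +0.988089+0.000000i
d^1_{1,0}: single k=0 term ⇒ -0.108814;  D = +0.021149+0.106739i
Y_1^{m'}(θ=1.6123,φ=0.2283) and Σ D·Y over m':
  (-0.0211+0.1067i)·(+0.3362-0.0781i)  (+0.9881+0.0000i)·(-0.0203+0.0000i)  (+0.0211+0.1067i)·(-0.3362-0.0781i)
Y_1^0(R⁻¹ n̂) = -0.017576+0.000000i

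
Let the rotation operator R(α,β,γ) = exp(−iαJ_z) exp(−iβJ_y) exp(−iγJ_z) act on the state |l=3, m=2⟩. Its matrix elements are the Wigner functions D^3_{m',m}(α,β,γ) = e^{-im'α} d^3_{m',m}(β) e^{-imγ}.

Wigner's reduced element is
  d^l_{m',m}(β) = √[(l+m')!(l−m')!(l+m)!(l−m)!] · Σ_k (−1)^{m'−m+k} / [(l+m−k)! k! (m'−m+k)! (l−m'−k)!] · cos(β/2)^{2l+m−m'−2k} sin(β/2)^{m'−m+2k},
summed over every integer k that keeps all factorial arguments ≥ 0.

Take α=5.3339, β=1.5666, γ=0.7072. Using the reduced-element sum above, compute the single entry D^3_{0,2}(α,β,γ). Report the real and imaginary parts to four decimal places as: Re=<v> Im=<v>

Re=0.0009 Im=-0.0057

First d^3_{0,2}(β=1.5666), then the phase factors e^{-i(0)α} and e^{-i(2)γ}:
Half-angle: c=0.708589, s=0.705622. N=√(6·6·120·1)=65.726707
Admissible k: 2..3 (factorial args all ≥0)
  k=2: (−1)^0·65.7267/(12)·0.7086^4·0.7056^2 = +0.687514
  k=3: (−1)^1·65.7267/(12)·0.7086^2·0.7056^4 = -0.681768
d^3_{0,2}(1.5666) = +0.687514 -0.681768 = +0.005746
D = (+1.000000+0.000000i)·(+0.005746)·(+0.155760-0.987795i) = +0.000895-0.005676i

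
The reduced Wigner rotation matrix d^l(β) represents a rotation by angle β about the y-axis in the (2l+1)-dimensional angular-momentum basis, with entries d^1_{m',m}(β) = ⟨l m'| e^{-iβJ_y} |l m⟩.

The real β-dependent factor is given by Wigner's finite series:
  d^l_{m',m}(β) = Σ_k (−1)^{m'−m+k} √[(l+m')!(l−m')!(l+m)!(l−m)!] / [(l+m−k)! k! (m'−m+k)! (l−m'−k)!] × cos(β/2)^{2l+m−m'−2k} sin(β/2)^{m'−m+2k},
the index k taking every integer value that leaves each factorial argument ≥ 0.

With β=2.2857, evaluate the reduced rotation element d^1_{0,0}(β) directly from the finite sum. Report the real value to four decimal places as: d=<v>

d=-0.6555

d^1_{0,0}(β=2.2857) via Wigner's sum:
c=cos(2.2857/2)=0.415003, s=sin(2.2857/2)=0.909820; N=√[1·1·1·1]=1.000000
k: max(0,(0)−(0))=0 … min(1+(0),1−(0))=1
  k=0: (−1)^0·1.0000/(1)·0.4150^2·0.9098^0 = +0.172228
  k=1: (−1)^1·1.0000/(1)·0.4150^0·0.9098^2 = -0.827772
d^1_{0,0}(2.2857) = +0.172228 -0.827772 = -0.655545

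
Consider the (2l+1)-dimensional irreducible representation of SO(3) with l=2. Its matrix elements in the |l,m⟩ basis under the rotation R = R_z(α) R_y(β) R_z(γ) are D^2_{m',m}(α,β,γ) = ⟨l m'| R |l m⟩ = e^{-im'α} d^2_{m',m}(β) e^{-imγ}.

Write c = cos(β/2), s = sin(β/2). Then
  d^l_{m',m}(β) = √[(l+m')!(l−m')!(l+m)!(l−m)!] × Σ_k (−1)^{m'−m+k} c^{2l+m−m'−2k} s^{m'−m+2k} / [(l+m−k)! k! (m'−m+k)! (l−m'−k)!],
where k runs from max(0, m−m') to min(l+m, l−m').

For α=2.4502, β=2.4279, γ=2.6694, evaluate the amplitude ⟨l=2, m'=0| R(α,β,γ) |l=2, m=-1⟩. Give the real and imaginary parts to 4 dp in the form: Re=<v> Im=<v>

Re=-0.5398 Im=0.2757

Split into d^2_{0,-1}(β=2.4279) × two z-phases.
With c≡cos(β/2)=0.349321 and s≡sin(β/2)=0.937003, N=[2·2·1·6]^{1/2}=4.898979
The bounds max(0,m−m')=0 and min(l+m,l−m')=1 give 2 terms
  k=0: (−1)^1·4.8990/(2)·0.3493^3·0.9370^1 = -0.097834
  k=1: (−1)^2·4.8990/(2)·0.3493^1·0.9370^3 = +0.703920
d^2_{0,-1}(2.4279) = -0.097834 +0.703920 = +0.606086
D = (+1.000000+0.000000i)·(+0.606086)·(-0.890573+0.454840i) = -0.539764+0.275672i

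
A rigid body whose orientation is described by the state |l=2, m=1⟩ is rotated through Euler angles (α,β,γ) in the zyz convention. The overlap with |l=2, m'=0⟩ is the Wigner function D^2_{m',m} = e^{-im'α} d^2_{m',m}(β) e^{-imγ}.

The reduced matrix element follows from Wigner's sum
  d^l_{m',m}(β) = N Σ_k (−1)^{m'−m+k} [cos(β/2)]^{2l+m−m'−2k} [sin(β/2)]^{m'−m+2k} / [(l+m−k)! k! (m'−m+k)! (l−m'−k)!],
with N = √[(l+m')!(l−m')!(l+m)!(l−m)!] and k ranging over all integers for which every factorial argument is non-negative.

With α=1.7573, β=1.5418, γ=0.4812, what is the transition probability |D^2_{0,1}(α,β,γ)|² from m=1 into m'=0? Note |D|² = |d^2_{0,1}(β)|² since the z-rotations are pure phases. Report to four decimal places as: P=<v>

P=0.0013

Split into d^2_{0,1}(β=1.5418) × two z-phases.
With c≡cos(β/2)=0.717284 and s≡sin(β/2)=0.696781, N=[2·2·6·1]^{1/2}=4.898979
k: max(0,(1)−(0))=1 … min(2+(1),2−(0))=2
  k=1: (−1)^0·4.8990/(2)·0.7173^3·0.6968^1 = +0.629862
  k=2: (−1)^1·4.8990/(2)·0.7173^1·0.6968^3 = -0.594368
d^2_{0,1}(1.5418) = +0.629862 -0.594368 = +0.035493
|D^2_{0,1}|² = |d^2_{0,1}(β)|² = (+0.035493)² = 0.001260 (the z-rotation phases have unit modulus)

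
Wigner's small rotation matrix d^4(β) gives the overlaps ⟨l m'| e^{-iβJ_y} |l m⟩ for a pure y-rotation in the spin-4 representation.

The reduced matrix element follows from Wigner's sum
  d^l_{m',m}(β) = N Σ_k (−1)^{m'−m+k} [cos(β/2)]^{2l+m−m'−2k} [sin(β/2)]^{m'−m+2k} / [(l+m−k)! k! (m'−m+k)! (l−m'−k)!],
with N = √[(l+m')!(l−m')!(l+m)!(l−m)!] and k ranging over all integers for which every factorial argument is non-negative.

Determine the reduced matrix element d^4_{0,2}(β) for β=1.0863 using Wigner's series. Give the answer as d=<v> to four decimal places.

d^4_{0,2}(β=1.0863) via Wigner's sum:
With c≡cos(β/2)=0.856085 and s≡sin(β/2)=0.516835, N=[24·24·720·2]^{1/2}=910.735966
Admissible k: 2..4 (factorial args all ≥0)
  k=2: (−1)^0·910.7360/(96)·0.8561^6·0.5168^2 = +0.997531
  k=3: (−1)^1·910.7360/(36)·0.8561^4·0.5168^4 = -0.969540
  k=4: (−1)^2·910.7360/(96)·0.8561^2·0.5168^6 = +0.132516
d^4_{0,2}(1.0863) = +0.997531 -0.969540 +0.132516 = +0.160507

d=0.1605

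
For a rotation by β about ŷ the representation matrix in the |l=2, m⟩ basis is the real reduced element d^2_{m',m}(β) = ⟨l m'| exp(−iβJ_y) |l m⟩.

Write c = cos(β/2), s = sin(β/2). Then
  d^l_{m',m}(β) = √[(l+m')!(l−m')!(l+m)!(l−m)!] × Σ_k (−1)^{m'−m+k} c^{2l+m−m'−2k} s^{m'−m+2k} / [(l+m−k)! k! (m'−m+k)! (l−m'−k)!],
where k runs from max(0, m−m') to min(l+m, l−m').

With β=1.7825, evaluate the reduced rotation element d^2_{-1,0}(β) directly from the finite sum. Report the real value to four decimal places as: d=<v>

d^2_{-1,0}(β=1.7825) via Wigner's sum:
c=cos(1.7825/2)=0.628440, s=sin(1.7825/2)=0.777858; N=√[1·6·2·2]=4.898979
k: max(0,(0)−(-1))=1 … min(2+(0),2−(-1))=2
  k=1: (−1)^0·4.8990/(2)·0.6284^3·0.7779^1 = +0.472898
  k=2: (−1)^1·4.8990/(2)·0.6284^1·0.7779^3 = -0.724503
d^2_{-1,0}(1.7825) = +0.472898 -0.724503 = -0.251605

d=-0.2516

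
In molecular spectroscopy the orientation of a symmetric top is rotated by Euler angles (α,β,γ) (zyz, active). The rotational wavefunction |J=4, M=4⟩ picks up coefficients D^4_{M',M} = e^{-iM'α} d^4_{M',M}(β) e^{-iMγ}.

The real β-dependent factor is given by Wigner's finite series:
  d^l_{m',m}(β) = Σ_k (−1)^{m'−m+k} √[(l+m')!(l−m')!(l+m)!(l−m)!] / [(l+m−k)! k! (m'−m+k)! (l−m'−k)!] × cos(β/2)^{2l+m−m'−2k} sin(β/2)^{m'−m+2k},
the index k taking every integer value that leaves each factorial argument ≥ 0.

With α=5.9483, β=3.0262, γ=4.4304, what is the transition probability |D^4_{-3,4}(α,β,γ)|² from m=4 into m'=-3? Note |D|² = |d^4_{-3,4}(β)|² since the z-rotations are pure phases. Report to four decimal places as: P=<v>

Split into d^4_{-3,4}(β=3.0262) × two z-phases.
With c≡cos(β/2)=0.057664 and s≡sin(β/2)=0.998336, N=[1·5040·40320·1]^{1/2}=14255.272709
k∈{7} keeps every argument non-negative
  k=7: (−1)^0·14255.2727/(5040)·0.0577^1·0.9983^7 = +0.161209
d^4_{-3,4}(3.0262) = +0.161209
|D^4_{-3,4}|² = |d^4_{-3,4}(β)|² = (+0.161209)² = 0.025988 (the z-rotation phases have unit modulus)

P=0.0260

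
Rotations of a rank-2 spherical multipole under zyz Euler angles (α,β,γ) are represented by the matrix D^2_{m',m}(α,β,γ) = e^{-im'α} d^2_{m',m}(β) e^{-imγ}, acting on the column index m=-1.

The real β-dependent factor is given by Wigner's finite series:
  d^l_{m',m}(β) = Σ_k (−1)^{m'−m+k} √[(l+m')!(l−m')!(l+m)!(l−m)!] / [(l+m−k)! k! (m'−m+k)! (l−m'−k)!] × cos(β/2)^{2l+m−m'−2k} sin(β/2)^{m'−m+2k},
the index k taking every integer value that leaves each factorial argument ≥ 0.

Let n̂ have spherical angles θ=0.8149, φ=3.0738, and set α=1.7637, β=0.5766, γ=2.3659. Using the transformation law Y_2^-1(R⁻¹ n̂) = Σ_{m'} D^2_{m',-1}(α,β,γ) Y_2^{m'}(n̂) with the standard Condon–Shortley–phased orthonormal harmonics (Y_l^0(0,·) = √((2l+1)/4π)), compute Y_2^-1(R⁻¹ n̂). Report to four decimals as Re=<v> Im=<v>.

Need the full column D^2_{m',-1} for m'=−2..2 at α=1.7637, β=0.5766, γ=2.3659.
cos(β/2)=0.958729, sin(β/2)=0.284323
d^2_{-2,-1}: single k=1 term ⇒ +0.501105;  D = +0.463498-0.190461i
d^2_{-1,-1}: k∈[0..1] ⇒ +0.844856 -0.222913 = +0.621943;  D = -0.342289-0.519279i
d^2_{0,-1}: k∈[0..1] ⇒ -0.613726 +0.053977 = -0.559749;  D = +0.399625-0.391942i
d^2_{1,-1}: k∈[0..1] ⇒ +0.222913 -0.006535 = +0.216378;  D = +0.178315+0.122569i
d^2_{2,-1}: single k=0 term ⇒ -0.044072;  D = -0.017539+0.040432i
Y_2^{m'}(θ=0.8149,φ=3.0738) and Σ D·Y over m':
  (+0.4635-0.1905i)·(+0.2026+0.0276i)  (-0.3423-0.5193i)·(-0.3847-0.0261i)  (+0.3996-0.3919i)·(+0.1298+0.0000i)  (+0.1783+0.1226i)·(+0.3847-0.0261i)  (-0.0175+0.0404i)·(+0.2026-0.0276i)
Y_2^-1(R⁻¹ n̂) = +0.338550+0.183235i

Re=0.3385 Im=0.1832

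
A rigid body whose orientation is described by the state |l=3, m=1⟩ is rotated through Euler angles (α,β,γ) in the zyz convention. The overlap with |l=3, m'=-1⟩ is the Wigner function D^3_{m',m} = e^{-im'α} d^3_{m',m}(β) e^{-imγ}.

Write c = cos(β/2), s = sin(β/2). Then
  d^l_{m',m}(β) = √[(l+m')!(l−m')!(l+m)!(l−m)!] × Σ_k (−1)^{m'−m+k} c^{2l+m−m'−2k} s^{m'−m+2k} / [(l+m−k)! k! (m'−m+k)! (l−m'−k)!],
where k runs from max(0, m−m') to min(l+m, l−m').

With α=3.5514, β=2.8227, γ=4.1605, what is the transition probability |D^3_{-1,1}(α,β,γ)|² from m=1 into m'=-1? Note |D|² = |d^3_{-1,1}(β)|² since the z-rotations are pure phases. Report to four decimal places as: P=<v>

Split into d^3_{-1,1}(β=2.8227) × two z-phases.
With c≡cos(β/2)=0.158772 and s≡sin(β/2)=0.987315, N=[2·24·24·2]^{1/2}=48.000000
The bounds max(0,m−m')=2 and min(l+m,l−m')=4 give 3 terms
  k=2: (−1)^0·48.0000/(8)·0.1588^4·0.9873^2 = +0.003717
  k=3: (−1)^1·48.0000/(6)·0.1588^2·0.9873^4 = -0.191628
  k=4: (−1)^2·48.0000/(48)·0.1588^0·0.9873^6 = +0.926265
d^3_{-1,1}(2.8227) = +0.003717 -0.191628 +0.926265 = +0.738354
|D^3_{-1,1}|² = |d^3_{-1,1}(β)|² = (+0.738354)² = 0.545166 (the z-rotation phases have unit modulus)

P=0.5452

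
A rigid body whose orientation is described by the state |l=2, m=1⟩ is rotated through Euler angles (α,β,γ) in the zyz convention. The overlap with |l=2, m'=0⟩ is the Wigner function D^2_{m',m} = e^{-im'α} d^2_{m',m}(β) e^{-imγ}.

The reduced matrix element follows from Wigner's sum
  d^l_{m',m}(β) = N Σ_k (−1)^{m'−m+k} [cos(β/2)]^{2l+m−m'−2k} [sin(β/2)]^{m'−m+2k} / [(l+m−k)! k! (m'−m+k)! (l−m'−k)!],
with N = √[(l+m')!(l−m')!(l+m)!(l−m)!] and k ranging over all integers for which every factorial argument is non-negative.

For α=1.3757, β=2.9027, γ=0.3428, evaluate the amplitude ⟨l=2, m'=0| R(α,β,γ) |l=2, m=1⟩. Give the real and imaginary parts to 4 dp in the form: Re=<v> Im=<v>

D^2_{0,1}(1.3757,2.9027,0.3428) = e^{-i·0·1.3757}·d^2_{0,1}(2.9027)·e^{-i·1·0.3428}. Compute d first:
Half-angle: c=0.119162, s=0.992875. N=√(2·2·6·1)=4.898979
k: max(0,(1)−(0))=1 … min(2+(1),2−(0))=2
  k=1: (−1)^0·4.8990/(2)·0.1192^3·0.9929^1 = +0.004115
  k=2: (−1)^1·4.8990/(2)·0.1192^1·0.9929^3 = -0.285692
d^2_{0,1}(2.9027) = +0.004115 -0.285692 = -0.281577
Phases: e^{-i·(0)·1.3757}=+1.000000+0.000000i, e^{-i·(1)·0.3428}=+0.941817-0.336125i ⇒ D=-0.265194+0.094645i

Re=-0.2652 Im=0.0946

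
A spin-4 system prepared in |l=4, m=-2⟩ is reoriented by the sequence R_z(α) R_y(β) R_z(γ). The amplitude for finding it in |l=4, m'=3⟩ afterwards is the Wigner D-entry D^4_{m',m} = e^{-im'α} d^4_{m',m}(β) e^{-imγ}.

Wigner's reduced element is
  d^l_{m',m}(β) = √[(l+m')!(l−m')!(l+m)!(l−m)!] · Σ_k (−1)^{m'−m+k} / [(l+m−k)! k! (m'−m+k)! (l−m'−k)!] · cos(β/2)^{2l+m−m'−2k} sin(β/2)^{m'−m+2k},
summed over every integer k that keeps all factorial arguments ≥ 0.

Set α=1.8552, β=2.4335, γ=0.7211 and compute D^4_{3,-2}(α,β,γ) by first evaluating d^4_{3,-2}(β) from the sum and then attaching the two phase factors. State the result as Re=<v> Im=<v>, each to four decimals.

Re=-0.2717 Im=0.4066

First d^4_{3,-2}(β=2.4335), then the phase factors e^{-i(3)α} and e^{-i(-2)γ}:
c=cos(2.4335/2)=0.346696, s=sin(2.4335/2)=0.937978; N=√[5040·1·2·720]=2693.993318
k∈{0,1} keeps every argument non-negative
  k=0: (−1)^5·2693.9933/(240)·0.3467^3·0.9380^5 = -0.339621
  k=1: (−1)^6·2693.9933/(720)·0.3467^1·0.9380^7 = +0.828629
d^4_{3,-2}(2.4335) = -0.339621 +0.828629 = +0.489008
D = (+0.753396+0.657567i)·(+0.489008)·(+0.128242+0.991743i) = -0.271654+0.406612i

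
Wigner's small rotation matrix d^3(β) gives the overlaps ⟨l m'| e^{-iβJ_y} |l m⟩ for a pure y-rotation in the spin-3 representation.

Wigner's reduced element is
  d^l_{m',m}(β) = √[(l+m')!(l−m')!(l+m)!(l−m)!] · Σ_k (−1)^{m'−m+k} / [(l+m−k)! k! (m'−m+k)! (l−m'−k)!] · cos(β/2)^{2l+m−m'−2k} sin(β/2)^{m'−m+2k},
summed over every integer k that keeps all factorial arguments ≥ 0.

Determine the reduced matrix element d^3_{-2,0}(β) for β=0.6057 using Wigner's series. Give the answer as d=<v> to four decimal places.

d=0.3649

d^3_{-2,0}(β=0.6057) via Wigner's sum:
With c≡cos(β/2)=0.954490 and s≡sin(β/2)=0.298242, N=[1·120·6·6]^{1/2}=65.726707
k∈{2,3} keeps every argument non-negative
  k=2: (−1)^0·65.7267/(12)·0.9545^4·0.2982^2 = +0.404374
  k=3: (−1)^1·65.7267/(12)·0.9545^2·0.2982^4 = -0.039480
d^3_{-2,0}(0.6057) = +0.404374 -0.039480 = +0.364894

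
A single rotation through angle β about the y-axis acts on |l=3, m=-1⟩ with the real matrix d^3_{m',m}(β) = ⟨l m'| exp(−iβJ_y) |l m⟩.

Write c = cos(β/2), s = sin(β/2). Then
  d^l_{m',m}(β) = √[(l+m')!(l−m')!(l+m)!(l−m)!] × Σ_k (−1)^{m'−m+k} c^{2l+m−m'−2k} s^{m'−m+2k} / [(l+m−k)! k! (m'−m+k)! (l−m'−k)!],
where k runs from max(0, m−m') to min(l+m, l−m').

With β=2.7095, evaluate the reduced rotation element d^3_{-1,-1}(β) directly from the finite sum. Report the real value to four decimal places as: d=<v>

d^3_{-1,-1}(β=2.7095) via Wigner's sum:
c=cos(2.7095/2)=0.214370, s=sin(2.7095/2)=0.976753; N=√[2·24·2·24]=48.000000
Admissible k: 0..2 (factorial args all ≥0)
  k=0: (−1)^0·48.0000/(48)·0.2144^6·0.9768^0 = +0.000097
  k=1: (−1)^1·48.0000/(6)·0.2144^4·0.9768^2 = -0.016118
  k=2: (−1)^2·48.0000/(8)·0.2144^2·0.9768^4 = +0.250967
d^3_{-1,-1}(2.7095) = +0.000097 -0.016118 +0.250967 = +0.234946

d=0.2349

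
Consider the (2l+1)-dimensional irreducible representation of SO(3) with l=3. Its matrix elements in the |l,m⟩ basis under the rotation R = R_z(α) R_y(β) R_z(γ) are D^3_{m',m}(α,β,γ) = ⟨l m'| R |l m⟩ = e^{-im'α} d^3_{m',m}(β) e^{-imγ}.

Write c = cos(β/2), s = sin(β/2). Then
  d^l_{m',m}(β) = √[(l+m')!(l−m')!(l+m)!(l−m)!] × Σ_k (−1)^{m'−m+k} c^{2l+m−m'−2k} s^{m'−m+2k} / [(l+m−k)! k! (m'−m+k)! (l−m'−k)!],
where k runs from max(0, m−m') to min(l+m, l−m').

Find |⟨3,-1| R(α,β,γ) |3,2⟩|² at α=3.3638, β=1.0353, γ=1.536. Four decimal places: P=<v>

Split into d^3_{-1,2}(β=1.0353) × two z-phases.
With c≡cos(β/2)=0.868984 and s≡sin(β/2)=0.494839, N=[2·24·120·1]^{1/2}=75.894664
Admissible k: 3..4 (factorial args all ≥0)
  k=3: (−1)^0·75.8947/(12)·0.8690^3·0.4948^3 = +0.502874
  k=4: (−1)^1·75.8947/(24)·0.8690^1·0.4948^5 = -0.081533
d^3_{-1,2}(1.0353) = +0.502874 -0.081533 = +0.421341
|D^3_{-1,2}|² = |d^3_{-1,2}(β)|² = (+0.421341)² = 0.177528 (the z-rotation phases have unit modulus)

P=0.1775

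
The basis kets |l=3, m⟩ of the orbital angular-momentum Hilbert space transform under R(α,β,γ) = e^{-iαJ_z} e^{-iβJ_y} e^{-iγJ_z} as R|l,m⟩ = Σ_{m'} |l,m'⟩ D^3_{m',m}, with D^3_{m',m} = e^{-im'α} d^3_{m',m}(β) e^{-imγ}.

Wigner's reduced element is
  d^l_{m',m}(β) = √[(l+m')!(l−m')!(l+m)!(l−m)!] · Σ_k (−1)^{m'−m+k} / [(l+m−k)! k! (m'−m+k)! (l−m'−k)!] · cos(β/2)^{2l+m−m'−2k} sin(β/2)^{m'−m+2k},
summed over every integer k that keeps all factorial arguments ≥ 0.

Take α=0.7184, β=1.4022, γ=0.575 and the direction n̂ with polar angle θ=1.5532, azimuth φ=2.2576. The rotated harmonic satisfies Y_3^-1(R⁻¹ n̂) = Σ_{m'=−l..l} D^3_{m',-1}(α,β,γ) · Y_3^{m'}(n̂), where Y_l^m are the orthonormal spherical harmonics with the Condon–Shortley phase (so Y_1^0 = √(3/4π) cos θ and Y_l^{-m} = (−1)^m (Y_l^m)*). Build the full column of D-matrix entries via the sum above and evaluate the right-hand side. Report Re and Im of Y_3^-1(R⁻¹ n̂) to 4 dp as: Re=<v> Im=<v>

Need the full column D^3_{m',-1} for m'=−3..3 at α=0.7184, β=1.4022, γ=0.575.
cos(β/2)=0.764133, sin(β/2)=0.645059
d^3_{-3,-1}: single k=2 term ⇒ +0.549440;  D = -0.503597+0.219713i
d^3_{-2,-1}: k∈[1..2] ⇒ +0.531428 -0.757416 = -0.225988;  D = +0.096463-0.204367i
d^3_{-1,-1}: k∈[0..2] ⇒ +0.199074 -1.134918 +0.606577 = -0.329267;  D = -0.090171-0.316680i
d^3_{0,-1}: k∈[0..2] ⇒ -0.582150 +1.244562 -0.295635 = +0.366777;  D = +0.307796+0.199466i
d^3_{1,-1}: k∈[0..2] ⇒ +0.851188 -0.808769 +0.072044 = +0.114462;  D = +0.113288-0.016358i
d^3_{2,-1}: k∈[0..1] ⇒ -0.757416 +0.269876 = -0.487540;  D = -0.317424+0.370050i
d^3_{3,-1}: single k=0 term ⇒ +0.391544;  D = -0.003682-0.391527i
Y_3^{m'}(θ=1.5532,φ=2.2576) and Σ D·Y over m':
  (-0.5036+0.2197i)·(+0.3680-0.1961i)  (+0.0965-0.2044i)·(-0.0035+0.0176i)  (-0.0902-0.3167i)·(+0.2046+0.2495i)  (+0.3078+0.1995i)·(-0.0197+0.0000i)  (+0.1133-0.0164i)·(-0.2046+0.2495i)  (-0.3174+0.3701i)·(-0.0035-0.0176i)  (-0.0037-0.3915i)·(-0.3680-0.1961i)
Y_3^-1(R⁻¹ n̂) = -0.171373+0.271563i

Re=-0.1714 Im=0.2716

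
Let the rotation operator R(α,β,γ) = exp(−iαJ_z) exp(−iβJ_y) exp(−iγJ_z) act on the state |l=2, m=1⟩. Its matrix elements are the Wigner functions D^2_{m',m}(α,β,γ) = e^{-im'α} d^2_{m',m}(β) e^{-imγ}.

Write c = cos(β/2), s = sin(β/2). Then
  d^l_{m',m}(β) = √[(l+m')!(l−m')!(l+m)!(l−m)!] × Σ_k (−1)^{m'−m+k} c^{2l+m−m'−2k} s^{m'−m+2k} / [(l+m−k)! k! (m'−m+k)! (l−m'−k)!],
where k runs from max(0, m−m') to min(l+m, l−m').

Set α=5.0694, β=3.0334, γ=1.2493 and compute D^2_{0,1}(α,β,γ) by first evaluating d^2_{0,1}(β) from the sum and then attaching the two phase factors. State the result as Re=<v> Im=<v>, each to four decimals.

D^2_{0,1}(5.0694,3.0334,1.2493) = e^{-i·0·5.0694}·d^2_{0,1}(3.0334)·e^{-i·1·1.2493}. Compute d first:
c=cos(3.0334/2)=0.054070, s=sin(3.0334/2)=0.998537; N=√[2·2·6·1]=4.898979
The bounds max(0,m−m')=1 and min(l+m,l−m')=2 give 2 terms
  k=1: (−1)^0·4.8990/(2)·0.0541^3·0.9985^1 = +0.000387
  k=2: (−1)^1·4.8990/(2)·0.0541^1·0.9985^3 = -0.131863
d^2_{0,1}(3.0334) = +0.000387 -0.131863 = -0.131477
D = (+1.000000+0.000000i)·(-0.131477)·(+0.315987-0.948764i) = -0.041545+0.124740i

Re=-0.0415 Im=0.1247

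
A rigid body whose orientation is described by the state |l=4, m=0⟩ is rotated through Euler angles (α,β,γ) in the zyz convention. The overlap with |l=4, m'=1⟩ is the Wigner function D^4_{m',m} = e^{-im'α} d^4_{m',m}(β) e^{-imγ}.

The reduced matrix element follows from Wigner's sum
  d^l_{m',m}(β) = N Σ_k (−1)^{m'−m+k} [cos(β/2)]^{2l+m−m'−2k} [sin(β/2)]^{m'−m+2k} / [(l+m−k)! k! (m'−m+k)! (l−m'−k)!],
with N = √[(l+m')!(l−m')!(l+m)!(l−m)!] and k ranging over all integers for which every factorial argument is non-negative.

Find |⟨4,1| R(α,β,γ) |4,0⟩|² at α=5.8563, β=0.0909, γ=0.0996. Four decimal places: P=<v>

P=0.0397

Split into d^4_{1,0}(β=0.0909) × two z-phases.
c=cos(0.0909/2)=0.998967, s=sin(0.0909/2)=0.045434; N=√[120·6·24·24]=643.987578
Admissible k: 0..3 (factorial args all ≥0)
  k=0: (−1)^1·643.9876/(144)·0.9990^7·0.0454^1 = -0.201724
  k=1: (−1)^2·643.9876/(24)·0.9990^5·0.0454^3 = +0.002504
  k=2: (−1)^3·643.9876/(24)·0.9990^3·0.0454^5 = -0.000005
  k=3: (−1)^4·643.9876/(144)·0.9990^1·0.0454^7 = +0.000000
d^4_{1,0}(0.0909) = -0.201724 +0.002504 -0.000005 +0.000000 = -0.199226
|D^4_{1,0}|² = |d^4_{1,0}(β)|² = (-0.199226)² = 0.039691 (the z-rotation phases have unit modulus)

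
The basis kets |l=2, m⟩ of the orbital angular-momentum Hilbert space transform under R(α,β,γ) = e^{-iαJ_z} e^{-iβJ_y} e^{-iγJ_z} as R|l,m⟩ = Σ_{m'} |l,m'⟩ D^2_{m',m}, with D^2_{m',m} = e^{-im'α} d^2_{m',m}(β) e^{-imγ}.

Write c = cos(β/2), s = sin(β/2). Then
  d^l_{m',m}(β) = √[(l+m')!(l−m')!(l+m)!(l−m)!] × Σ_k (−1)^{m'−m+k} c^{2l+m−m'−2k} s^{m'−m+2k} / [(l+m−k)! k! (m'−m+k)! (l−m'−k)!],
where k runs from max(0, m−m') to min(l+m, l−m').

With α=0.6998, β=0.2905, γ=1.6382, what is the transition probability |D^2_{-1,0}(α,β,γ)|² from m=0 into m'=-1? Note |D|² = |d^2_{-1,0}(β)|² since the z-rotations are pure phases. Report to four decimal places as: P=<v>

P=0.1130

Split into d^2_{-1,0}(β=0.2905) × two z-phases.
c=cos(0.2905/2)=0.989470, s=sin(0.2905/2)=0.144740; N=√[1·6·2·2]=4.898979
k∈{1,2} keeps every argument non-negative
  k=1: (−1)^0·4.8990/(2)·0.9895^3·0.1447^1 = +0.343456
  k=2: (−1)^1·4.8990/(2)·0.9895^1·0.1447^3 = -0.007349
d^2_{-1,0}(0.2905) = +0.343456 -0.007349 = +0.336107
|D^2_{-1,0}|² = |d^2_{-1,0}(β)|² = (+0.336107)² = 0.112968 (the z-rotation phases have unit modulus)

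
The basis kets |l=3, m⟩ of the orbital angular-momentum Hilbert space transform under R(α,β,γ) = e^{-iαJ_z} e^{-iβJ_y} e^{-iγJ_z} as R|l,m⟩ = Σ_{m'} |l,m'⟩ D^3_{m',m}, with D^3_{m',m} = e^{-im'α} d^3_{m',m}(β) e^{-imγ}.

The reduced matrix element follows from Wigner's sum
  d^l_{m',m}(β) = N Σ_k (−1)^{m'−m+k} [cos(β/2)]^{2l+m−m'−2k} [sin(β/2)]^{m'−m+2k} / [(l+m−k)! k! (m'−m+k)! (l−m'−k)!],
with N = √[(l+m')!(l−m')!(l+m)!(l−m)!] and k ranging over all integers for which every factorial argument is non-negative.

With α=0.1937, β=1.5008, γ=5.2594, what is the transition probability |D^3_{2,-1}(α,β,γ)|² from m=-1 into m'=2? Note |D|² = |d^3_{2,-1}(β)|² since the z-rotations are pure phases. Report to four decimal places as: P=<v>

D^3_{2,-1}(0.1937,1.5008,5.2594) = e^{-i·2·0.1937}·d^3_{2,-1}(1.5008)·e^{-i·-1·5.2594}. Compute d first:
Half-angle: c=0.731416, s=0.681931. N=√(120·1·2·24)=75.894664
k: max(0,(-1)−(2))=0 … min(3+(-1),3−(2))=1
  k=0: (−1)^3·75.8947/(12)·0.7314^3·0.6819^3 = -0.784776
  k=1: (−1)^4·75.8947/(24)·0.7314^1·0.6819^5 = +0.341089
d^3_{2,-1}(1.5008) = -0.784776 +0.341089 = -0.443687
|D^3_{2,-1}|² = |d^3_{2,-1}(β)|² = (-0.443687)² = 0.196858 (the z-rotation phases have unit modulus)

P=0.1969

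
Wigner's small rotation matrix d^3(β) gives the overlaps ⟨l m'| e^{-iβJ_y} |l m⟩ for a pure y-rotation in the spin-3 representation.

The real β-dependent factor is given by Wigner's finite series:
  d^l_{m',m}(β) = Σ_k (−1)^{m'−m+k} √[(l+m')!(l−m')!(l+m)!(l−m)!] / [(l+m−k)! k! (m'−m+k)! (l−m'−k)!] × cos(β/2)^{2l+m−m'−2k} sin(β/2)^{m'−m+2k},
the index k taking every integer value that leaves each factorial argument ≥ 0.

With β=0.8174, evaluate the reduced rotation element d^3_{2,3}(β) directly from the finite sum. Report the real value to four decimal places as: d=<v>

d^3_{2,3}(β=0.8174) via Wigner's sum:
Half-angle: c=0.917638, s=0.397417. N=√(120·1·720·1)=293.938769
k∈{1} keeps every argument non-negative
  k=1: (−1)^0·293.9388/(120)·0.9176^5·0.3974^1 = +0.633402
d^3_{2,3}(0.8174) = +0.633402

d=0.6334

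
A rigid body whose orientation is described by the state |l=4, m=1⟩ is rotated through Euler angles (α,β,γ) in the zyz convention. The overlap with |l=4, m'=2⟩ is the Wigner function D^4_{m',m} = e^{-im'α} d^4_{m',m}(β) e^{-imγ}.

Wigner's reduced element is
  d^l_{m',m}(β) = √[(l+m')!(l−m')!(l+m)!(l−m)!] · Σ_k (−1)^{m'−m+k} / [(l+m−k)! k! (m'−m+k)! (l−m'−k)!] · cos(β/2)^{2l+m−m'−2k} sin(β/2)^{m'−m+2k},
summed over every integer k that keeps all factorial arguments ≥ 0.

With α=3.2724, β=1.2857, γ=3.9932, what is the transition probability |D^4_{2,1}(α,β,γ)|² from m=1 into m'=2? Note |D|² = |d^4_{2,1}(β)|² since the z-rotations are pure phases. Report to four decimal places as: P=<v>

First d^4_{2,1}(β=1.2857), then the phase factors e^{-i(2)α} and e^{-i(1)γ}:
c=cos(1.2857/2)=0.800390, s=sin(1.2857/2)=0.599479; N=√[720·2·120·6]=1018.233765
k∈{0,1,2} keeps every argument non-negative
  k=0: (−1)^1·1018.2338/(240)·0.8004^7·0.5995^1 = -0.535209
  k=1: (−1)^2·1018.2338/(48)·0.8004^5·0.5995^3 = +1.501197
  k=2: (−1)^3·1018.2338/(72)·0.8004^3·0.5995^5 = -0.561423
d^4_{2,1}(1.2857) = -0.535209 +1.501197 -0.561423 = +0.404564
|D^4_{2,1}|² = |d^4_{2,1}(β)|² = (+0.404564)² = 0.163672 (the z-rotation phases have unit modulus)

P=0.1637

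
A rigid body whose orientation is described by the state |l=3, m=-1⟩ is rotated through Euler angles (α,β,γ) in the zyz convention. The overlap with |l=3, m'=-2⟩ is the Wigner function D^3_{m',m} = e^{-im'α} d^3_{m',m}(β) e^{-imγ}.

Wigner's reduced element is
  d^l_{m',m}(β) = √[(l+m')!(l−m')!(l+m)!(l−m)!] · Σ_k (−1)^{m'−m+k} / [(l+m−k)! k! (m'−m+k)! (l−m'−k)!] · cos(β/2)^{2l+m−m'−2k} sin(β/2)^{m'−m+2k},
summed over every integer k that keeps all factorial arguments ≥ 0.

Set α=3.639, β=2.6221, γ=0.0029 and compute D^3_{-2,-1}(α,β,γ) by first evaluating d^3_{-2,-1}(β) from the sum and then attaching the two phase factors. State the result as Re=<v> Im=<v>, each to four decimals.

Re=-0.0506 Im=-0.0784

First d^3_{-2,-1}(β=2.6221), then the phase factors e^{-i(-2)α} and e^{-i(-1)γ}:
With c≡cos(β/2)=0.256835 and s≡sin(β/2)=0.966455, N=[1·120·2·24]^{1/2}=75.894664
Admissible k: 1..2 (factorial args all ≥0)
  k=1: (−1)^0·75.8947/(24)·0.2568^5·0.9665^1 = +0.003416
  k=2: (−1)^1·75.8947/(12)·0.2568^3·0.9665^3 = -0.096725
d^3_{-2,-1}(2.6221) = +0.003416 -0.096725 = -0.093310
Attach z-rotation phases: D = e^{-i(-2)(3.639)}·(-0.093310)·e^{-i(-1)(0.0029)} = -0.050595-0.078402i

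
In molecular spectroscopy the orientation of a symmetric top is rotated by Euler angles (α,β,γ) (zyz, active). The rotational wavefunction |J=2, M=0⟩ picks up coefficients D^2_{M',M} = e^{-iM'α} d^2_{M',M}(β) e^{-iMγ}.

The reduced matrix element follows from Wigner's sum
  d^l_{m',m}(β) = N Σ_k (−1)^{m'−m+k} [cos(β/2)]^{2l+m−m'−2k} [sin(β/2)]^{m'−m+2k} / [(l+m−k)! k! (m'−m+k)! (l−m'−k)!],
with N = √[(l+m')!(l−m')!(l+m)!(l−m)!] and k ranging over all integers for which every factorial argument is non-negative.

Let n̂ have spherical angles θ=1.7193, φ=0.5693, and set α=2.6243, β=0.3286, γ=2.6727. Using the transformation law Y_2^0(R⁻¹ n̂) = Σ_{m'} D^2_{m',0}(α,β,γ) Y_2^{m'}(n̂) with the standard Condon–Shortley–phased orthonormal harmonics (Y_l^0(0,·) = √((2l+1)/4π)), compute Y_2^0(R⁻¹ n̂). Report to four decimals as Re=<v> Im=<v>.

Re=-0.2366 Im=0.0000

Need the full column D^2_{m',0} for m'=−2..2 at α=2.6243, β=0.3286, γ=2.6727.
cos(β/2)=0.986533, sin(β/2)=0.163562
d^2_{-2,0}: single k=2 term ⇒ +0.063777;  D = +0.032582-0.054826i
d^2_{-1,0}: k∈[1..2] ⇒ +0.384674 -0.010574 = +0.374100;  D = -0.325153+0.185003i
d^2_{0,0}: k∈[0..2] ⇒ +0.947211 -0.104147 +0.000716 = +0.843779;  D = +0.843779+0.000000i
d^2_{1,0}: k∈[0..1] ⇒ -0.384674 +0.010574 = -0.374100;  D = +0.325153+0.185003i
d^2_{2,0}: single k=0 term ⇒ +0.063777;  D = +0.032582+0.054826i
Y_2^{m'}(θ=1.7193,φ=0.5693) and Σ D·Y over m':
  (+0.0326-0.0548i)·(+0.1583-0.3431i)  (-0.3252+0.1850i)·(-0.0952+0.0609i)  (+0.8438+0.0000i)·(-0.2947+0.0000i)  (+0.3252+0.1850i)·(+0.0952+0.0609i)  (+0.0326+0.0548i)·(+0.1583+0.3431i)
Y_2^0(R⁻¹ n̂) = -0.236577+0.000000i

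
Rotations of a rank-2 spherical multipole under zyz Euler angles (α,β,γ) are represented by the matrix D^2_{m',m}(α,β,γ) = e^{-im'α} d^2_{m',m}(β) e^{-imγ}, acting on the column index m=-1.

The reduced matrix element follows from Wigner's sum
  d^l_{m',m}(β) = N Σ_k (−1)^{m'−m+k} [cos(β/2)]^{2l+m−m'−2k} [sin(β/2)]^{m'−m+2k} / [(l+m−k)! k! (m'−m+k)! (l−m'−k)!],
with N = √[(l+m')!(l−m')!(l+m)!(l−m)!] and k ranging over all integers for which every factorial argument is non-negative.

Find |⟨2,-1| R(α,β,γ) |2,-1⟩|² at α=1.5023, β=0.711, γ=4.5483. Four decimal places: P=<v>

P=0.2052

Split into d^2_{-1,-1}(β=0.711) × two z-phases.
Half-angle: c=0.937473, s=0.348059. N=√(1·6·1·6)=6.000000
The bounds max(0,m−m')=0 and min(l+m,l−m')=1 give 2 terms
  k=0: (−1)^0·6.0000/(6)·0.9375^4·0.3481^0 = +0.772386
  k=1: (−1)^1·6.0000/(2)·0.9375^2·0.3481^2 = -0.319407
d^2_{-1,-1}(0.711) = +0.772386 -0.319407 = +0.452979
|D^2_{-1,-1}|² = |d^2_{-1,-1}(β)|² = (+0.452979)² = 0.205190 (the z-rotation phases have unit modulus)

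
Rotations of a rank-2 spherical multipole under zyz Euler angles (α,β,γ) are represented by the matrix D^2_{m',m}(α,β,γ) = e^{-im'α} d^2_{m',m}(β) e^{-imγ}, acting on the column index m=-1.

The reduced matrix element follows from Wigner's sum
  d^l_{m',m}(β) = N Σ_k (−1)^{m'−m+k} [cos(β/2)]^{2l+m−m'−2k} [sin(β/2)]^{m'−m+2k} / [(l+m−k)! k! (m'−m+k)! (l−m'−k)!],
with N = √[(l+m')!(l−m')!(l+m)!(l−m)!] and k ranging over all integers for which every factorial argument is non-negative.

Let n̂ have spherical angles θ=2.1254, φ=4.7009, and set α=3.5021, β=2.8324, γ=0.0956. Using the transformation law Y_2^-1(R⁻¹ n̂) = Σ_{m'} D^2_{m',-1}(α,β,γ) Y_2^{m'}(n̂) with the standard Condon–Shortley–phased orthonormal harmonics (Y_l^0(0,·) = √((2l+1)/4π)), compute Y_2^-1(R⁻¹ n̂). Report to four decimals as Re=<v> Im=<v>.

Need the full column D^2_{m',-1} for m'=−2..2 at α=3.5021, β=2.8324, γ=0.0956.
cos(β/2)=0.153981, sin(β/2)=0.988074
d^2_{-2,-1}: single k=1 term ⇒ +0.007215;  D = +0.004940+0.005258i
d^2_{-1,-1}: k∈[0..1] ⇒ +0.000562 -0.069444 = -0.068882;  D = +0.061840+0.030340i
d^2_{0,-1}: k∈[0..1] ⇒ -0.008836 +0.363841 = +0.355005;  D = +0.353384+0.033887i
d^2_{1,-1}: k∈[0..1] ⇒ +0.069444 -0.953142 = -0.883698;  D = +0.852871-0.231370i
d^2_{2,-1}: single k=0 term ⇒ -0.297075;  D = -0.240845+0.173918i
Y_2^{m'}(θ=2.1254,φ=4.7009) and Σ D·Y over m':
  (+0.0049+0.0053i)·(-0.2791-0.0064i)  (+0.0618+0.0303i)·(+0.0040-0.3458i)  (+0.3534+0.0339i)·(-0.0530+0.0000i)  (+0.8529-0.2314i)·(-0.0040-0.3458i)  (-0.2408+0.1739i)·(-0.2791+0.0064i)
Y_2^-1(R⁻¹ n̂) = -0.026640-0.368669i

Re=-0.0266 Im=-0.3687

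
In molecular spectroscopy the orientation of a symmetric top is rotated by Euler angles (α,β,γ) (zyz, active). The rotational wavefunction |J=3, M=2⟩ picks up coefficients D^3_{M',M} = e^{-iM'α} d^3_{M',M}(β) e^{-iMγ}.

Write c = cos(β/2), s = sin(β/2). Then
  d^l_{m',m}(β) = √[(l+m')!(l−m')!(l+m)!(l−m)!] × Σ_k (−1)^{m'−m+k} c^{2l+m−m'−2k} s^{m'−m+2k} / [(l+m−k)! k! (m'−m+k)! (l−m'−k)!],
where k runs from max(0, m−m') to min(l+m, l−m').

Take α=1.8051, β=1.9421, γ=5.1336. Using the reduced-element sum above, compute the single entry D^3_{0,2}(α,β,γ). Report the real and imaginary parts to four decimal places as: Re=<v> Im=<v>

Split into d^3_{0,2}(β=1.9421) × two z-phases.
Half-angle: c=0.564433, s=0.825479. N=√(6·6·120·1)=65.726707
The bounds max(0,m−m')=2 and min(l+m,l−m')=3 give 2 terms
  k=2: (−1)^0·65.7267/(12)·0.5644^4·0.8255^2 = +0.378811
  k=3: (−1)^1·65.7267/(12)·0.5644^2·0.8255^4 = -0.810232
d^3_{0,2}(1.9421) = +0.378811 -0.810232 = -0.431421
Phases: e^{-i·(0)·1.8051}=+1.000000+0.000000i, e^{-i·(2)·5.1336}=-0.665657+0.746258i ⇒ D=+0.287179-0.321951i

Re=0.2872 Im=-0.3220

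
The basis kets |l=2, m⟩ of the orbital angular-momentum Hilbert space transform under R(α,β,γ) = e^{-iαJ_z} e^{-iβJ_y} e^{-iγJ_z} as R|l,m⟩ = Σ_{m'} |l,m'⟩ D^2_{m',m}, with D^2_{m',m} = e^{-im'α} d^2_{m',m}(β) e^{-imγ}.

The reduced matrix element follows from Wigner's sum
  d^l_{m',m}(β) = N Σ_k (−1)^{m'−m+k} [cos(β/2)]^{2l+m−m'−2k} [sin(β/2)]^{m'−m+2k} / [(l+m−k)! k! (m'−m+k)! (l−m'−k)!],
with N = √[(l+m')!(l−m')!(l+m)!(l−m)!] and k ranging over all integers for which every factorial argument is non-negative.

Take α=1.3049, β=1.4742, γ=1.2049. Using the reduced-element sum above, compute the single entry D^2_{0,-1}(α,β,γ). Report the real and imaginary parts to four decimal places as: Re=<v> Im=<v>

Re=-0.0421 Im=-0.1098

D^2_{0,-1}(1.3049,1.4742,1.2049) = e^{-i·0·1.3049}·d^2_{0,-1}(1.4742)·e^{-i·-1·1.2049}. Compute d first:
Half-angle: c=0.740421, s=0.672144. N=√(2·2·1·6)=4.898979
k∈{0,1} keeps every argument non-negative
  k=0: (−1)^1·4.8990/(2)·0.7404^3·0.6721^1 = -0.668303
  k=1: (−1)^2·4.8990/(2)·0.7404^1·0.6721^3 = +0.550732
d^2_{0,-1}(1.4742) = -0.668303 +0.550732 = -0.117571
D = (+1.000000+0.000000i)·(-0.117571)·(+0.357786+0.933803i) = -0.042065-0.109788i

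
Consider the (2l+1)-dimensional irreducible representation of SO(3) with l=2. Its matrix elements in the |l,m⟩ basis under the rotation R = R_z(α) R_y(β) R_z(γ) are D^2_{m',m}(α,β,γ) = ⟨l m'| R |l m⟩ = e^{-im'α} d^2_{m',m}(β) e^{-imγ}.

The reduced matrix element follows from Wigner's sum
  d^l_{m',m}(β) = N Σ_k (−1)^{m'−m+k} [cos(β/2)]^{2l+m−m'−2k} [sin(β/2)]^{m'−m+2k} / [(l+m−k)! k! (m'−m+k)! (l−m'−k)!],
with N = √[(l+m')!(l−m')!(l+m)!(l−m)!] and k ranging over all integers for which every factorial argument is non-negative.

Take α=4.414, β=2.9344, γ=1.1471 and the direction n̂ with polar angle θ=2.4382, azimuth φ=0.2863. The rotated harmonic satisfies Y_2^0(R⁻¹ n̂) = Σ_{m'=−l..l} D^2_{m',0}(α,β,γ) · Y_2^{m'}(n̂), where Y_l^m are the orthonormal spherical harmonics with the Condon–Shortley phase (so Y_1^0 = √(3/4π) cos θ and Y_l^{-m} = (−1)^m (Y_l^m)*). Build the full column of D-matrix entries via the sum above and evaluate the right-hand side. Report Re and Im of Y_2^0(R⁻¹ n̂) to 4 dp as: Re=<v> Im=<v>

Need the full column D^2_{m',0} for m'=−2..2 at α=4.414, β=2.9344, γ=1.1471.
cos(β/2)=0.103411, sin(β/2)=0.994639
d^2_{-2,0}: single k=2 term ⇒ +0.025914;  D = -0.021435+0.014563i
d^2_{-1,0}: k∈[1..2] ⇒ +0.002694 -0.249252 = -0.246558;  D = +0.072483+0.235663i
d^2_{0,0}: k∈[0..2] ⇒ +0.000114 -0.042318 +0.978727 = +0.936523;  D = +0.936523+0.000000i
d^2_{1,0}: k∈[0..1] ⇒ -0.002694 +0.249252 = +0.246558;  D = -0.072483+0.235663i
d^2_{2,0}: single k=0 term ⇒ +0.025914;  D = -0.021435-0.014563i
Y_2^{m'}(θ=2.4382,φ=0.2863) and Σ D·Y over m':
  (-0.0214+0.0146i)·(+0.1358-0.0876i)  (+0.0725+0.2357i)·(-0.3656+0.1076i)  (+0.9365+0.0000i)·(+0.2349+0.0000i)  (-0.0725+0.2357i)·(+0.3656+0.1076i)  (-0.0214-0.0146i)·(+0.1358+0.0876i)
Y_2^0(R⁻¹ n̂) = +0.113033+0.000000i

Re=0.1130 Im=0.0000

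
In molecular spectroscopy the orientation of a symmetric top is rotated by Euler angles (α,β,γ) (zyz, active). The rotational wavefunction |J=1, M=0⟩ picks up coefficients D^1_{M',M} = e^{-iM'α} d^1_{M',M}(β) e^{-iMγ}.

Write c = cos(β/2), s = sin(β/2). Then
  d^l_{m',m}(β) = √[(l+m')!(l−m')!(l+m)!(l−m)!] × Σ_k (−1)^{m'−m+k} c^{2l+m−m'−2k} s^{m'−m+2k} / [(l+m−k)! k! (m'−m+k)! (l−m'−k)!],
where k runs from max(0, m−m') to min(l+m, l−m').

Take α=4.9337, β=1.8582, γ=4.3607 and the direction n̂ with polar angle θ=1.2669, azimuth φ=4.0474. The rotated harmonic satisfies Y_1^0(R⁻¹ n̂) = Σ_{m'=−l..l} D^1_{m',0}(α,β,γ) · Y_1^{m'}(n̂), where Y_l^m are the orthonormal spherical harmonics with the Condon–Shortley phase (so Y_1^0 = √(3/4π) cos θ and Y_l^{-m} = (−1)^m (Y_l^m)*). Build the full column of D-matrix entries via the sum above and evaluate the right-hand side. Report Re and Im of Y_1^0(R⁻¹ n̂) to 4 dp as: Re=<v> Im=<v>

Need the full column D^1_{m',0} for m'=−1..1 at α=4.9337, β=1.8582, γ=4.3607.
cos(β/2)=0.598555, sin(β/2)=0.801082
d^1_{-1,0}: single k=1 term ⇒ +0.678103;  D = +0.148850-0.661565i
d^1_{0,0}: k∈[0..1] ⇒ +0.358268 -0.641732 = -0.283463;  D = -0.283463+0.000000i
d^1_{1,0}: single k=0 term ⇒ -0.678103;  D = -0.148850-0.661565i
Y_1^{m'}(θ=1.2669,φ=4.0474) and Σ D·Y over m':
  (+0.1488-0.6616i)·(-0.2034+0.2594i)  (-0.2835+0.0000i)·(+0.1462+0.0000i)  (-0.1488-0.6616i)·(+0.2034+0.2594i)
Y_1^0(R⁻¹ n̂) = +0.241243+0.000000i

Re=0.2412 Im=0.0000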